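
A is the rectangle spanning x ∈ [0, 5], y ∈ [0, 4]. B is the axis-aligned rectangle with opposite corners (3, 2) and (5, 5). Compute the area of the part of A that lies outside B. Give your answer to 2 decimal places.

16.00

|A∩B|: x∈[3,5], y∈[2,4] → 2·2 = 4.
|A| = 20.
|A ∖ B| = |A| − |A∩B| = 20 − 4 = 16.00.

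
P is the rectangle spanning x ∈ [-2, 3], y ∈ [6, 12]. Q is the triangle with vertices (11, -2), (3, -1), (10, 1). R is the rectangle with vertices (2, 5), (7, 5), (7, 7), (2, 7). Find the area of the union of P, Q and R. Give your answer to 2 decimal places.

50.50

By inclusion–exclusion:
Individual areas: |P| = 30, |Q| = 11.5, |R| = 10.
|P∩Q| = 0.
|P∩R|: x∈[2,3], y∈[6,7] → 1·1 = 1.
|Q∩R| = 0.
|P∩Q∩R| = 0.
|P ∪ Q ∪ R| = 51.5 − 1 + 0 = 50.50.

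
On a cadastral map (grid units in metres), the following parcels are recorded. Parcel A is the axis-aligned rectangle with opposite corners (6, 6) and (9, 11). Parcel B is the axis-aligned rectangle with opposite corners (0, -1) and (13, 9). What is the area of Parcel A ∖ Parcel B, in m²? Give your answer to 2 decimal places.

|Parcel A∩Parcel B|: x∈[6,9], y∈[6,9] → 3·3 = 9.
|Parcel A| = 15.
|Parcel A ∖ Parcel B| = |Parcel A| − |Parcel A∩Parcel B| = 15 − 9 = 6.00.

6.00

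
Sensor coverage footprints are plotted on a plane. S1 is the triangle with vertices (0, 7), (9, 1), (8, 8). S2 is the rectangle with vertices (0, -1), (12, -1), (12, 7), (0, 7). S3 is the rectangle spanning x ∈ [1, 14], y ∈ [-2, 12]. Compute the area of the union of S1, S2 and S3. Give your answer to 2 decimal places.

By inclusion–exclusion:
Individual areas: |S1| = 28.5, |S2| = 96, |S3| = 182.
|S1∩S2| = 24.4286.
|S1∩S3| = 28.1042.
|S2∩S3|: x∈[1,12], y∈[-1,7] → 11·8 = 88.
|S1∩S2∩S3| = 24.0952.
|S1 ∪ S2 ∪ S3| = 306.5 − 140.5327 + 24.0952 = 190.06.

190.06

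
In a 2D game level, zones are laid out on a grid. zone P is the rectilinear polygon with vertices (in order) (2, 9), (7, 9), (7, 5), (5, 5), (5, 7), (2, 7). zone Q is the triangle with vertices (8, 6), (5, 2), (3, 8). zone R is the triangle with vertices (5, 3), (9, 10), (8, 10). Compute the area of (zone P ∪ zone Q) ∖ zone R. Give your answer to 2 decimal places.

21.20

|zone P ∪ zone Q| = 22.3667.
|(zone P ∪ zone Q) ∩ zone R| = 1.1667.
|(zone P ∪ zone Q) ∖ zone R| = 22.3667 − 1.1667 = 21.20.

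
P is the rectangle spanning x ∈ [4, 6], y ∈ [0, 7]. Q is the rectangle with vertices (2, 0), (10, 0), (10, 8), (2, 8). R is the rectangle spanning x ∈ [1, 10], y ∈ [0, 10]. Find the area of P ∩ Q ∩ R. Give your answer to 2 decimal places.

14.00

The intersection is the polygon with vertices (6,7), (6,0), (4,0), (4,7).
By the shoelace formula its area is 14.00.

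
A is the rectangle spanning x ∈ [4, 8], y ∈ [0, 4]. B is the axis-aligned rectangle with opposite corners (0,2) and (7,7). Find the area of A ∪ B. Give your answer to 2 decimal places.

By inclusion–exclusion:
Individual areas: |A| = 16, |B| = 35.
|A∩B|: x∈[4,7], y∈[2,4] → 3·2 = 6.
|A ∪ B| = 51 − 6 = 45.00.

45.00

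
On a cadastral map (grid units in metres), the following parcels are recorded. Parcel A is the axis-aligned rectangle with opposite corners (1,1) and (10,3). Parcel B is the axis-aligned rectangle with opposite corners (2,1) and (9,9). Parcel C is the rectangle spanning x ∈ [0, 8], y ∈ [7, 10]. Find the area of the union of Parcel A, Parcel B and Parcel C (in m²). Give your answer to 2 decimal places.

72.00

By inclusion–exclusion:
Individual areas: |Parcel A| = 18, |Parcel B| = 56, |Parcel C| = 24.
|Parcel A∩Parcel B|: x∈[2,9], y∈[1,3] → 7·2 = 14.
|Parcel A∩Parcel C| = 0 (no overlap).
|Parcel B∩Parcel C|: x∈[2,8], y∈[7,9] → 6·2 = 12.
|Parcel A∩Parcel B∩Parcel C| = 0.
|Parcel A ∪ Parcel B ∪ Parcel C| = 98 − 26 + 0 = 72.00.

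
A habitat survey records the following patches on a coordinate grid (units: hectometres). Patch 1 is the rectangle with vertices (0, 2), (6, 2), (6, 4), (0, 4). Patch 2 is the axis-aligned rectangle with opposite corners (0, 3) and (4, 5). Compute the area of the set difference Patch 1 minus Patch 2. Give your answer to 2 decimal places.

|Patch 1∩Patch 2|: x∈[0,4], y∈[3,4] → 4·1 = 4.
|Patch 1| = 12.
|Patch 1 ∖ Patch 2| = |Patch 1| − |Patch 1∩Patch 2| = 12 − 4 = 8.00.

8.00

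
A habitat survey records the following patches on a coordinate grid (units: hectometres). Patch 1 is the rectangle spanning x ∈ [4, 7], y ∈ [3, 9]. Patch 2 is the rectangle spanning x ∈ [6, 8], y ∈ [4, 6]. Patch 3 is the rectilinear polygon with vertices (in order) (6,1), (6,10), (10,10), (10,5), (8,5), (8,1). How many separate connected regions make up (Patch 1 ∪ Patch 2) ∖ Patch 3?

1

(Patch 1 ∪ Patch 2) ∖ Patch 3 is a single connected region.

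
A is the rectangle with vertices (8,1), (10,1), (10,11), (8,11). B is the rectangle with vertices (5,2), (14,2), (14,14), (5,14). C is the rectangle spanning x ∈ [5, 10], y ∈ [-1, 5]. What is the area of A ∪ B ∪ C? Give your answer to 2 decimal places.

By inclusion–exclusion:
Individual areas: |A| = 20, |B| = 108, |C| = 30.
|A∩B|: x∈[8,10], y∈[2,11] → 2·9 = 18.
|A∩C|: x∈[8,10], y∈[1,5] → 2·4 = 8.
|B∩C|: x∈[5,10], y∈[2,5] → 5·3 = 15.
|A∩B∩C| = 6.
|A ∪ B ∪ C| = 158 − 41 + 6 = 123.00.

123.00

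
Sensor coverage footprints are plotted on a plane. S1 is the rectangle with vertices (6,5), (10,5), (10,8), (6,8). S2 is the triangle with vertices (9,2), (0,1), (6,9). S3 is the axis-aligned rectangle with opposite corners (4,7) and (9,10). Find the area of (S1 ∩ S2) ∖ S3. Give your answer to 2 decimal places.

2.57

|S1 ∩ S2| = 3.2143.
|(S1 ∩ S2) ∩ S3| = 0.6429.
|(S1 ∩ S2) ∖ S3| = 3.2143 − 0.6429 = 2.57.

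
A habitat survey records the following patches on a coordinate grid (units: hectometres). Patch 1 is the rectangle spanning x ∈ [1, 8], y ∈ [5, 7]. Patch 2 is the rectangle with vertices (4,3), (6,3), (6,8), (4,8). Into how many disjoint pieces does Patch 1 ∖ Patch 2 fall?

Patch 1 ∖ Patch 2 splits into 2 disjoint pieces (area 4, area 6).

2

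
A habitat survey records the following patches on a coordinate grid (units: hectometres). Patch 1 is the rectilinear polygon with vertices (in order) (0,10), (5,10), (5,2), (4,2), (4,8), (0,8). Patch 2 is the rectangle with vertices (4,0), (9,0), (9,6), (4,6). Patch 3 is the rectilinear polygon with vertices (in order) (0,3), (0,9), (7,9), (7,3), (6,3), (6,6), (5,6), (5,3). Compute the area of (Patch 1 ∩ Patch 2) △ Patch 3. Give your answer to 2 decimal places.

|Patch 1 ∩ Patch 2| = 4.
|(Patch 1 ∩ Patch 2) ∩ Patch 3| = 3.
|(Patch 1 ∩ Patch 2) △ Patch 3| = 4 + 39 − 6 = 37.00.

37.00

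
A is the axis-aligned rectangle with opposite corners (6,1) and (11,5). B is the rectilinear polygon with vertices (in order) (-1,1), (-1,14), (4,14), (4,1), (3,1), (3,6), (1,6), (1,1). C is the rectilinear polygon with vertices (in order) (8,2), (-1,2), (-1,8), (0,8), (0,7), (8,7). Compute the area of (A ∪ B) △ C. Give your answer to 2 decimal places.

73.00

|A ∪ B| = 75.
|(A ∪ B) ∩ C| = 24.
|(A ∪ B) △ C| = 75 + 46 − 48 = 73.00.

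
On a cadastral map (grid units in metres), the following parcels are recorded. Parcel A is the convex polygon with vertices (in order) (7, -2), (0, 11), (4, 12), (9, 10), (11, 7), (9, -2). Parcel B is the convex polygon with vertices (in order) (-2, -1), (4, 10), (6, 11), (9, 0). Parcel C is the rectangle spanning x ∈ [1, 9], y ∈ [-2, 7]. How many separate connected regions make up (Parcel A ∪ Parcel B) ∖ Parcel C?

(Parcel A ∪ Parcel B) ∖ Parcel C splits into 2 disjoint pieces (area 7.8409, area 45.6923).

2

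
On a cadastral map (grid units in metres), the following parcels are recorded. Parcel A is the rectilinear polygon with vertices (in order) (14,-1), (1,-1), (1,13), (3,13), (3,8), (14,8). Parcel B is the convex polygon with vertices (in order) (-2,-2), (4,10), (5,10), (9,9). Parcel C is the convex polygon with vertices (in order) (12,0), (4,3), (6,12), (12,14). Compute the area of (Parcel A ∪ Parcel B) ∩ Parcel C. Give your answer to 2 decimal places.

54.09

The region (Parcel A ∪ Parcel B) ∩ Parcel C is the polygon with vertices (9,9), (8,8), (12,8), (12,0), (4,3), (5.526,9.868).
By the shoelace formula its area is 54.09.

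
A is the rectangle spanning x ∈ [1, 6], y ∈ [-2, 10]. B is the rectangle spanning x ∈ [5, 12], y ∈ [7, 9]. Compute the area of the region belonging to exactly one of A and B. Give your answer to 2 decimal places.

70.00

|A∩B|: x∈[5,6], y∈[7,9] → 1·2 = 2.
|A △ B| = |A| + |B| − 2·|A∩B| = 60 + 14 − 4 = 70.00.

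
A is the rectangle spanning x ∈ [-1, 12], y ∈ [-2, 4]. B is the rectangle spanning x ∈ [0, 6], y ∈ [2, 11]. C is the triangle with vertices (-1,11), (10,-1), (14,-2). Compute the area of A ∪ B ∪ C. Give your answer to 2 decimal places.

121.85

By inclusion–exclusion:
Individual areas: |A| = 78, |B| = 54, |C| = 18.5.
|A∩B|: x∈[0,6], y∈[2,4] → 6·2 = 12.
|A∩C| = 11.4558.
|B∩C| = 5.3818.
|A∩B∩C| = 0.1856.
|A ∪ B ∪ C| = 150.5 − 28.8376 + 0.1856 = 121.85.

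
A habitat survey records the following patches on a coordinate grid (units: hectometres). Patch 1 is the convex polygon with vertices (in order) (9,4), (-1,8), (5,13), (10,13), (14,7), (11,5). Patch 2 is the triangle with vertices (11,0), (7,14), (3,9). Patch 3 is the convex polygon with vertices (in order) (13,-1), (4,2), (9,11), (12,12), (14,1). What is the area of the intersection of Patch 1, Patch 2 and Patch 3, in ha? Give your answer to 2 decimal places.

The intersection is the polygon with vertices (6.008,5.615), (8.245,9.642), (9.75,4.375), (9,4), (6.586,4.965).
By the shoelace formula its area is 10.59.

10.59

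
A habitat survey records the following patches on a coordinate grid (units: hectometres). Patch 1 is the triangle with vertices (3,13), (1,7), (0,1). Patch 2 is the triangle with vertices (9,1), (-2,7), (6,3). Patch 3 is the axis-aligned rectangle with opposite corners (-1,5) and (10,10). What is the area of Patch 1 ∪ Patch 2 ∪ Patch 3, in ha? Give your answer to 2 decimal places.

57.73

By inclusion–exclusion:
Individual areas: |Patch 1| = 3, |Patch 2| = 2, |Patch 3| = 55.
|Patch 1∩Patch 2| = 0.0447.
|Patch 1∩Patch 3| = 1.9583.
|Patch 2∩Patch 3| = 0.3106.
|Patch 1∩Patch 2∩Patch 3| = 0.0447.
|Patch 1 ∪ Patch 2 ∪ Patch 3| = 60 − 2.3136 + 0.0447 = 57.73.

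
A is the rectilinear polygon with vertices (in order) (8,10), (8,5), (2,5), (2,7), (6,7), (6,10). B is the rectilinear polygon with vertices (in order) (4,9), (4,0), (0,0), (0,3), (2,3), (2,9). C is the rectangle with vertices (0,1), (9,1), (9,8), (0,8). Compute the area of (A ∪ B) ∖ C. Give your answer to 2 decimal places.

|A ∪ B| = 38.
|(A ∪ B) ∩ C| = 28.
|(A ∪ B) ∖ C| = 38 − 28 = 10.00.

10.00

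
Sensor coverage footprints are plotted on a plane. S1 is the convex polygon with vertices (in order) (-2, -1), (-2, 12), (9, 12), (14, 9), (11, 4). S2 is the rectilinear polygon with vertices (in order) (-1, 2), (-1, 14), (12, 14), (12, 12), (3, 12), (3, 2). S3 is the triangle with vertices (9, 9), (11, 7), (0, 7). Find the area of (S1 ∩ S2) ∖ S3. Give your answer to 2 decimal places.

|S1 ∩ S2| = 40.
|(S1 ∩ S2) ∩ S3| = 1.
|(S1 ∩ S2) ∖ S3| = 40 − 1 = 39.00.

39.00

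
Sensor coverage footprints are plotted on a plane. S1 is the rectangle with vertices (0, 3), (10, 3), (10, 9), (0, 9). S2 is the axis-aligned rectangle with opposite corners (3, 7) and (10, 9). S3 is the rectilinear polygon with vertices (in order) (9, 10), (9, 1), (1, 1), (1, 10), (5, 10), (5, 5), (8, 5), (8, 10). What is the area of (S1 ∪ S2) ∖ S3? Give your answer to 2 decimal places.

|S1 ∪ S2| = 60.
|(S1 ∪ S2) ∩ S3| = 36.
|(S1 ∪ S2) ∖ S3| = 60 − 36 = 24.00.

24.00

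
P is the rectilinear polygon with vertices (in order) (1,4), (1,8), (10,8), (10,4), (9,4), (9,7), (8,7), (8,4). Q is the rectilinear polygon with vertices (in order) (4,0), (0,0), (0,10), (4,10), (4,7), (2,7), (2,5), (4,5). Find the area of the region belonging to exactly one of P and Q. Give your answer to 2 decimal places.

53.00

|P| = 33, |Q| = 36, |P∩Q| = 8.
|P △ Q| = |P| + |Q| − 2·|P∩Q| = 33 + 36 − 16 = 53.00.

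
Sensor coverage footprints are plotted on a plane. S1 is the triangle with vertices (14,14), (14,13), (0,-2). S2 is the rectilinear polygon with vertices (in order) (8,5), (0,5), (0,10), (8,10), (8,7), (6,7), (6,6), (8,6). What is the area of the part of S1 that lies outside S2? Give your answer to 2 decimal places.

6.55

|S1| = 7, |S1∩S2| = 0.4464.
|S1 ∖ S2| = |S1| − |S1∩S2| = 7 − 0.4464 = 6.55.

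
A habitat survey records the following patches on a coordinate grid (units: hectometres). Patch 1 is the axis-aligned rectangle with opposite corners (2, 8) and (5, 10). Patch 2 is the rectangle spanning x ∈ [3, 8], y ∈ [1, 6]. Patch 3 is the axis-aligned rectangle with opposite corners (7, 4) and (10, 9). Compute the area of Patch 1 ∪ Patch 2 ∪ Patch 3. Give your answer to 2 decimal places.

44.00

By inclusion–exclusion:
Individual areas: |Patch 1| = 6, |Patch 2| = 25, |Patch 3| = 15.
|Patch 1∩Patch 2| = 0 (no overlap).
|Patch 1∩Patch 3| = 0 (no overlap).
|Patch 2∩Patch 3|: x∈[7,8], y∈[4,6] → 1·2 = 2.
|Patch 1∩Patch 2∩Patch 3| = 0.
|Patch 1 ∪ Patch 2 ∪ Patch 3| = 46 − 2 + 0 = 44.00.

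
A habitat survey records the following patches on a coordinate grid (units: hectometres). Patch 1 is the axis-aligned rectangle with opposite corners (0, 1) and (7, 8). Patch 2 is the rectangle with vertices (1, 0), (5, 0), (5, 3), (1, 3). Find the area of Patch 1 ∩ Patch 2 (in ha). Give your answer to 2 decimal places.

|Patch 1∩Patch 2|: x∈[1,5], y∈[1,3] → 4·2 = 8.

8.00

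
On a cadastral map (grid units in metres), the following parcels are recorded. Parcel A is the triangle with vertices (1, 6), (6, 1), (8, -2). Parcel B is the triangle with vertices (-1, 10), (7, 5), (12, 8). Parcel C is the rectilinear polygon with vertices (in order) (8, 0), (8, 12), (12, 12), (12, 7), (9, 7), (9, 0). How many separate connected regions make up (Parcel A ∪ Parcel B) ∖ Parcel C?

(Parcel A ∪ Parcel B) ∖ Parcel C splits into 3 disjoint pieces (area 2.5, area 0.5333, area 18.4692).

3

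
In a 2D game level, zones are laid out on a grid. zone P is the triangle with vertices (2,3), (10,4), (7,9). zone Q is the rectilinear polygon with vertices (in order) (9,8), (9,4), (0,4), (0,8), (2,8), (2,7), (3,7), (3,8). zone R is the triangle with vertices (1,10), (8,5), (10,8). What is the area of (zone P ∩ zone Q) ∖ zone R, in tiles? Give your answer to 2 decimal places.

10.59

|zone P ∩ zone Q| = 16.3667.
|(zone P ∩ zone Q) ∩ zone R| = 5.7723.
|(zone P ∩ zone Q) ∖ zone R| = 16.3667 − 5.7723 = 10.59.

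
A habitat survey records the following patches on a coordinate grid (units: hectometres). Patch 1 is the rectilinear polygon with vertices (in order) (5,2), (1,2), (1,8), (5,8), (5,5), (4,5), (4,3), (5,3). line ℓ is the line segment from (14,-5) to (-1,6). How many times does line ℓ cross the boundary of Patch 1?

2

The segment meets the boundary at (1,4.533), (4.455,2).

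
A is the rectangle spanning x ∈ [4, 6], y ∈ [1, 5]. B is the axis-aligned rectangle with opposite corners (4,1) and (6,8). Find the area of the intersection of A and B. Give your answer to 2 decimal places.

8.00

|A∩B|: x∈[4,6], y∈[1,5] → 2·4 = 8.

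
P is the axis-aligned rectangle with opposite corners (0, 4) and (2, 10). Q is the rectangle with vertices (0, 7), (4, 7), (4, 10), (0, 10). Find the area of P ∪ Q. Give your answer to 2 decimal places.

By inclusion–exclusion:
Individual areas: |P| = 12, |Q| = 12.
|P∩Q|: x∈[0,2], y∈[7,10] → 2·3 = 6.
|P ∪ Q| = 24 − 6 = 18.00.

18.00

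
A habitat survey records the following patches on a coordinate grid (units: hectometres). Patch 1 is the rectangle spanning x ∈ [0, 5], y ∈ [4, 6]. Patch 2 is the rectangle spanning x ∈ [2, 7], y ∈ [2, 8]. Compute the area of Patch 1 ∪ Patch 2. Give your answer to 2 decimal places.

By inclusion–exclusion:
Individual areas: |Patch 1| = 10, |Patch 2| = 30.
|Patch 1∩Patch 2|: x∈[2,5], y∈[4,6] → 3·2 = 6.
|Patch 1 ∪ Patch 2| = 40 − 6 = 34.00.

34.00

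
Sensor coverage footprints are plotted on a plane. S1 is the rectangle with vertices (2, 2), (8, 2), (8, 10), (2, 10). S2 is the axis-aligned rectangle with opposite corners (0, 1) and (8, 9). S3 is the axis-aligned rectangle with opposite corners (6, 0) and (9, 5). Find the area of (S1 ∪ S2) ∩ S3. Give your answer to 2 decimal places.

8.00

The region (S1 ∪ S2) ∩ S3 is the polygon with vertices (8,1), (6,1), (6,5), (8,5), (8,2).
By the shoelace formula its area is 8.00.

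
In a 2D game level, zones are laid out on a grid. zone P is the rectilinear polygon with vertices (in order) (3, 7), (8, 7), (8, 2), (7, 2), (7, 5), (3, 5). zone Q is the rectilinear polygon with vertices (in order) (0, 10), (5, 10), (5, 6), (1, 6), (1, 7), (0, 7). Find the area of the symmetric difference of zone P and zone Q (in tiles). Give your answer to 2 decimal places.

28.00

|zone P| = 13, |zone Q| = 19, |zone P∩zone Q| = 2.
|zone P △ zone Q| = |zone P| + |zone Q| − 2·|zone P∩zone Q| = 13 + 19 − 4 = 28.00.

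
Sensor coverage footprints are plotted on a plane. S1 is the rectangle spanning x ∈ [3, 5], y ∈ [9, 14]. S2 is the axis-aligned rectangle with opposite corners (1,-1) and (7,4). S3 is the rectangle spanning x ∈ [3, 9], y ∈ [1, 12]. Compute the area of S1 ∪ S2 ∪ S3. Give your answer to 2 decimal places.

By inclusion–exclusion:
Individual areas: |S1| = 10, |S2| = 30, |S3| = 66.
|S1∩S2| = 0 (no overlap).
|S1∩S3|: x∈[3,5], y∈[9,12] → 2·3 = 6.
|S2∩S3|: x∈[3,7], y∈[1,4] → 4·3 = 12.
|S1∩S2∩S3| = 0.
|S1 ∪ S2 ∪ S3| = 106 − 18 + 0 = 88.00.

88.00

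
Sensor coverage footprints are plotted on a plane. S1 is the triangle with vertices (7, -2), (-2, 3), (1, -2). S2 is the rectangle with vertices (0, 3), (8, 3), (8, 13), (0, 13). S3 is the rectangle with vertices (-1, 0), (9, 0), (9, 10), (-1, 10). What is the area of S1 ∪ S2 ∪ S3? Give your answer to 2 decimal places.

By inclusion–exclusion:
Individual areas: |S1| = 15, |S2| = 80, |S3| = 100.
|S1∩S2| = 0.
|S1∩S3| = 4.8444.
|S2∩S3|: x∈[0,8], y∈[3,10] → 8·7 = 56.
|S1∩S2∩S3| = 0.
|S1 ∪ S2 ∪ S3| = 195 − 60.8444 + 0 = 134.16.

134.16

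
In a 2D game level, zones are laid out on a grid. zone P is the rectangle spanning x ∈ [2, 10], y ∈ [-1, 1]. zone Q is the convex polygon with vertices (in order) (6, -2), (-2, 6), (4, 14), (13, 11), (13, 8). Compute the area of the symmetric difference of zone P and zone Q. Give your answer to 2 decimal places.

|zone P| = 16, |zone Q| = 135.5, |zone P∩zone Q| = 6.8.
|zone P △ zone Q| = |zone P| + |zone Q| − 2·|zone P∩zone Q| = 16 + 135.5 − 13.6 = 137.90.

137.90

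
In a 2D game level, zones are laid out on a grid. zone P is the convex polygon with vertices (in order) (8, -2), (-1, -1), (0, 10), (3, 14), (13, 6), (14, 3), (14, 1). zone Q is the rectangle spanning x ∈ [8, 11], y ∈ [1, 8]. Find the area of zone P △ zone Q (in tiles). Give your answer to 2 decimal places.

140.70

|zone P| = 161.5, |zone Q| = 21, |zone P∩zone Q| = 20.9.
|zone P △ zone Q| = |zone P| + |zone Q| − 2·|zone P∩zone Q| = 161.5 + 21 − 41.8 = 140.70.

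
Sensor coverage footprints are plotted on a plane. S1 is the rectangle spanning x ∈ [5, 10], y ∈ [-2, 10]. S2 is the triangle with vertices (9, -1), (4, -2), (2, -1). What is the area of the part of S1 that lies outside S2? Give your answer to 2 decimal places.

|S1| = 60, |S1∩S2| = 1.6.
|S1 ∖ S2| = |S1| − |S1∩S2| = 60 − 1.6 = 58.40.

58.40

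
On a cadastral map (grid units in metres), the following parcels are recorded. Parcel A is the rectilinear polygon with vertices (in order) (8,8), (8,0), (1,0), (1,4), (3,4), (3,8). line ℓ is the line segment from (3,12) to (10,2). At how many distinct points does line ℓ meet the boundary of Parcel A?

2

The segment meets the boundary at (8,4.857), (5.8,8).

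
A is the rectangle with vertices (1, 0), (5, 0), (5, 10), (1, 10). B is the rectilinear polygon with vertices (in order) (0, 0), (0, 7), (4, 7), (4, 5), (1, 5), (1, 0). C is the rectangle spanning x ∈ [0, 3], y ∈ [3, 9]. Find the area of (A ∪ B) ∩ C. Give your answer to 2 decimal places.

The region (A ∪ B) ∩ C is the polygon with vertices (0,7), (1,7), (1,9), (3,9), (3,3), (0,3).
By the shoelace formula its area is 16.00.

16.00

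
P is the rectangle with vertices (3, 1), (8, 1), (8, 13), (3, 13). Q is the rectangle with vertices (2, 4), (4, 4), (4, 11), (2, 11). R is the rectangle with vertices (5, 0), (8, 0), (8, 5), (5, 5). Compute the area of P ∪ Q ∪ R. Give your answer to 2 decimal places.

70.00

By inclusion–exclusion:
Individual areas: |P| = 60, |Q| = 14, |R| = 15.
|P∩Q|: x∈[3,4], y∈[4,11] → 1·7 = 7.
|P∩R|: x∈[5,8], y∈[1,5] → 3·4 = 12.
|Q∩R| = 0 (no overlap).
|P∩Q∩R| = 0.
|P ∪ Q ∪ R| = 89 − 19 + 0 = 70.00.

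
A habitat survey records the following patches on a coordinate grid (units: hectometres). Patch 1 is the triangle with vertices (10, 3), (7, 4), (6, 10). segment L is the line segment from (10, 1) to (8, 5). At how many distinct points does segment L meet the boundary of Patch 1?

1

The segment meets the boundary at (8.8,3.4).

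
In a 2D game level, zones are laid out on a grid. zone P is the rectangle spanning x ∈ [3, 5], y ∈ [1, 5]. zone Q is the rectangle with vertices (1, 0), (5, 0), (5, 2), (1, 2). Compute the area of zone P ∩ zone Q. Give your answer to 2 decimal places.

|zone P∩zone Q|: x∈[3,5], y∈[1,2] → 2·1 = 2.

2.00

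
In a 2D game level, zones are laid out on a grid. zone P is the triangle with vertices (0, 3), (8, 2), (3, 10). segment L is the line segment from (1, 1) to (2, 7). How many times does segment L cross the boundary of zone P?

The segment meets the boundary at (1.306,2.837).

1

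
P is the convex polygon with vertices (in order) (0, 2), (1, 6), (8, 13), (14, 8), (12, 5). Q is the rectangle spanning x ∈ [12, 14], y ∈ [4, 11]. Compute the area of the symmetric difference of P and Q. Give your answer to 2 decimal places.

|P| = 78.5, |Q| = 14, |P∩Q| = 4.6667.
|P △ Q| = |P| + |Q| − 2·|P∩Q| = 78.5 + 14 − 9.3333 = 83.17.

83.17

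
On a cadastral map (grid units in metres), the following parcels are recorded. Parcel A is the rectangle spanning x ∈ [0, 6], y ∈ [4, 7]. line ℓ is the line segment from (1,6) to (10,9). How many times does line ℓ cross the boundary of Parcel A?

The segment meets the boundary at (4,7).

1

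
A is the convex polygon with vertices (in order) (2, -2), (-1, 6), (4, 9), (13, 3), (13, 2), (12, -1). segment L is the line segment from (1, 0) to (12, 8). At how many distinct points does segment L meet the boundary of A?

The segment meets the boundary at (8.891,5.739), (1.196,0.143).

2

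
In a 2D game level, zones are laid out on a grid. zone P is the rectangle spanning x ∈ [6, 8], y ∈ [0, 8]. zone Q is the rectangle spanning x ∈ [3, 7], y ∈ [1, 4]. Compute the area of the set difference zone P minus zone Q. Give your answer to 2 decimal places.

13.00

|zone P∩zone Q|: x∈[6,7], y∈[1,4] → 1·3 = 3.
|zone P| = 16.
|zone P ∖ zone Q| = |zone P| − |zone P∩zone Q| = 16 − 3 = 13.00.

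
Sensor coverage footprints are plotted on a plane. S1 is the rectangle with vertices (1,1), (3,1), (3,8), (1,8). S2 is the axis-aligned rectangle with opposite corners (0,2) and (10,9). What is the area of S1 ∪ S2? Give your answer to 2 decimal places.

72.00

By inclusion–exclusion:
Individual areas: |S1| = 14, |S2| = 70.
|S1∩S2|: x∈[1,3], y∈[2,8] → 2·6 = 12.
|S1 ∪ S2| = 84 − 12 = 72.00.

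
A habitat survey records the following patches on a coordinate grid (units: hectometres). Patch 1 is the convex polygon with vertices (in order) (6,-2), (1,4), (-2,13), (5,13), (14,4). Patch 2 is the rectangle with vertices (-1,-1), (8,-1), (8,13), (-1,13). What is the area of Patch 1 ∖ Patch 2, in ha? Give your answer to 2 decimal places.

34.08

|Patch 1| = 129, |Patch 1∩Patch 2| = 94.9167.
|Patch 1 ∖ Patch 2| = |Patch 1| − |Patch 1∩Patch 2| = 129 − 94.9167 = 34.08.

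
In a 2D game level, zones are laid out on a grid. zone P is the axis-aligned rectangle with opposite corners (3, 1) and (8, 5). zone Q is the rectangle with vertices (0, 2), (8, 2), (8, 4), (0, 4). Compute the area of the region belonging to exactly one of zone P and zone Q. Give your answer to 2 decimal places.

16.00

|zone P∩zone Q|: x∈[3,8], y∈[2,4] → 5·2 = 10.
|zone P △ zone Q| = |zone P| + |zone Q| − 2·|zone P∩zone Q| = 20 + 16 − 20 = 16.00.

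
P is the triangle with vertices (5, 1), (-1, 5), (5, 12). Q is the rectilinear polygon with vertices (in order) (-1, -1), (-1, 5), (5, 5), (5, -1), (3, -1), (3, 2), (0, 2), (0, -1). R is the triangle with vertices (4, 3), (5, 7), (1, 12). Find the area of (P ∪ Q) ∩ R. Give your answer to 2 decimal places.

8.61

The region (P ∪ Q) ∩ R is the polygon with vertices (2.931,9.586), (5,7), (4,3), (2.12,8.64).
By the shoelace formula its area is 8.61.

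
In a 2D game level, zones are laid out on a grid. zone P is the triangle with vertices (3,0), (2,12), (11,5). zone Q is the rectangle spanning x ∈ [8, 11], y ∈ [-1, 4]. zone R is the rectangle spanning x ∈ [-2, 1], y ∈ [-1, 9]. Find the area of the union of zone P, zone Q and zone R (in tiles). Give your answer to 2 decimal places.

By inclusion–exclusion:
Individual areas: |zone P| = 50.5, |zone Q| = 15, |zone R| = 30.
|zone P∩zone Q| = 0.6125.
|zone P∩zone R| = 0.
|zone Q∩zone R| = 0 (no overlap).
|zone P∩zone Q∩zone R| = 0.
|zone P ∪ zone Q ∪ zone R| = 95.5 − 0.6125 + 0 = 94.89.

94.89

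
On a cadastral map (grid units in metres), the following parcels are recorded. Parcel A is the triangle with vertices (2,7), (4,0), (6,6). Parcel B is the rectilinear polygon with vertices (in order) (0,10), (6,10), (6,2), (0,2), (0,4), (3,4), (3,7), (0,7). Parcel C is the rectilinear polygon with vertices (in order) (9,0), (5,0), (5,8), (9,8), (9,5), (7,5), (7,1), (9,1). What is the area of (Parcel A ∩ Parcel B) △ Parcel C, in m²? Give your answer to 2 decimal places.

30.92

|Parcel A ∩ Parcel B| = 10.1726.
|(Parcel A ∩ Parcel B) ∩ Parcel C| = 1.625.
|(Parcel A ∩ Parcel B) △ Parcel C| = 10.1726 + 24 − 3.25 = 30.92.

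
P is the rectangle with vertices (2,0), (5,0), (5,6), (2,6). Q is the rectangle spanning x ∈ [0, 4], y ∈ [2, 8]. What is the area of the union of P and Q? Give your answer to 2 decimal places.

By inclusion–exclusion:
Individual areas: |P| = 18, |Q| = 24.
|P∩Q|: x∈[2,4], y∈[2,6] → 2·4 = 8.
|P ∪ Q| = 42 − 8 = 34.00.

34.00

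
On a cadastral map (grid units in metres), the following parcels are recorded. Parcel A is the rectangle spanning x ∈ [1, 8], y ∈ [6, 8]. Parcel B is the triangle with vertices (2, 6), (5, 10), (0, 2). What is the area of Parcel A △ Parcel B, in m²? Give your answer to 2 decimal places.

14.50

|Parcel A| = 14, |Parcel B| = 2, |Parcel A∩Parcel B| = 0.75.
|Parcel A △ Parcel B| = |Parcel A| + |Parcel B| − 2·|Parcel A∩Parcel B| = 14 + 2 − 1.5 = 14.50.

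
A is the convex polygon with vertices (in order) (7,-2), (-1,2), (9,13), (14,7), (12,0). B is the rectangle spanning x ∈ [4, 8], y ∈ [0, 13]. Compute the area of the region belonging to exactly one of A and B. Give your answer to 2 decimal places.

97.40

|A| = 123, |B| = 52, |A∩B| = 38.8.
|A △ B| = |A| + |B| − 2·|A∩B| = 123 + 52 − 77.6 = 97.40.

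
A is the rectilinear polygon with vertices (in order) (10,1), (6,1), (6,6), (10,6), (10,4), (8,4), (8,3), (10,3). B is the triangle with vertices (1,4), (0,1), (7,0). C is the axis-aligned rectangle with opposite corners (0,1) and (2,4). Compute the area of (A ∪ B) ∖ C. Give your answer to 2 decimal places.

24.83

|A ∪ B| = 29.
|(A ∪ B) ∩ C| = 4.1667.
|(A ∪ B) ∖ C| = 29 − 4.1667 = 24.83.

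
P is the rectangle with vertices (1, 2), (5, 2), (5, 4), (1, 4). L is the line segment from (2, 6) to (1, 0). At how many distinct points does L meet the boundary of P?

The segment meets the boundary at (1.333,2), (1.667,4).

2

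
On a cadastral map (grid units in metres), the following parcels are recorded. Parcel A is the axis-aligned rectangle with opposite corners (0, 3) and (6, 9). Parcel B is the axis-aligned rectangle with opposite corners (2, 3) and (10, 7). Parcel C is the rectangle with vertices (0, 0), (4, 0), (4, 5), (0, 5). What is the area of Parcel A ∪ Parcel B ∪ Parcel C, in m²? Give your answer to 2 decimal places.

64.00

By inclusion–exclusion:
Individual areas: |Parcel A| = 36, |Parcel B| = 32, |Parcel C| = 20.
|Parcel A∩Parcel B|: x∈[2,6], y∈[3,7] → 4·4 = 16.
|Parcel A∩Parcel C|: x∈[0,4], y∈[3,5] → 4·2 = 8.
|Parcel B∩Parcel C|: x∈[2,4], y∈[3,5] → 2·2 = 4.
|Parcel A∩Parcel B∩Parcel C| = 4.
|Parcel A ∪ Parcel B ∪ Parcel C| = 88 − 28 + 4 = 64.00.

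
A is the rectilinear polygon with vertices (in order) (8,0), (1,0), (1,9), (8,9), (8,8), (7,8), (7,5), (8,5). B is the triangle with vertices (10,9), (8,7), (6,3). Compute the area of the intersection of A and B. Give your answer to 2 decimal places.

The intersection is the polygon with vertices (7.333,5), (6,3), (7,5).
By the shoelace formula its area is 0.33.

0.33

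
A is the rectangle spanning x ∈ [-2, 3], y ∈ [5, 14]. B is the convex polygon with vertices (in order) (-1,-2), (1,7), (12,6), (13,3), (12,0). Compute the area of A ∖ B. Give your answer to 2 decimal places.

40.74

|A| = 45, |A∩B| = 4.2626.
|A ∖ B| = |A| − |A∩B| = 45 − 4.2626 = 40.74.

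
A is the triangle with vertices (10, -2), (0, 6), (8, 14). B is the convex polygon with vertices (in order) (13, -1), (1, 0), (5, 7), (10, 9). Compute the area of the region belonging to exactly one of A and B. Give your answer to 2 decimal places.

70.58

|A| = 72, |B| = 72, |A∩B| = 36.7081.
|A △ B| = |A| + |B| − 2·|A∩B| = 72 + 72 − 73.4163 = 70.58.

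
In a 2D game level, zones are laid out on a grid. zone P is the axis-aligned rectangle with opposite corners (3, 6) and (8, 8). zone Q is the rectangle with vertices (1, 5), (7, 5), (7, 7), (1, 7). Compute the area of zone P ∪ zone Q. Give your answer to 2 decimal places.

By inclusion–exclusion:
Individual areas: |zone P| = 10, |zone Q| = 12.
|zone P∩zone Q|: x∈[3,7], y∈[6,7] → 4·1 = 4.
|zone P ∪ zone Q| = 22 − 4 = 18.00.

18.00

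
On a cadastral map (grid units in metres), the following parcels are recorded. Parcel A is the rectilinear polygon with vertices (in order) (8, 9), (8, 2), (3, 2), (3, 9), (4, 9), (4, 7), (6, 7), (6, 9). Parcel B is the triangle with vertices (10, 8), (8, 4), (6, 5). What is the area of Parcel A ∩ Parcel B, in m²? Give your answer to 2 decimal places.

2.50

The intersection is the polygon with vertices (8,4), (6,5), (8,6.5).
By the shoelace formula its area is 2.50.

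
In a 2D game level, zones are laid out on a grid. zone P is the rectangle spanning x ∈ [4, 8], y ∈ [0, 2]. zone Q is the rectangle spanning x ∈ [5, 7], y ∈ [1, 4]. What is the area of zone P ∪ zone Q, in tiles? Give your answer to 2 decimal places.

12.00

By inclusion–exclusion:
Individual areas: |zone P| = 8, |zone Q| = 6.
|zone P∩zone Q|: x∈[5,7], y∈[1,2] → 2·1 = 2.
|zone P ∪ zone Q| = 14 − 2 = 12.00.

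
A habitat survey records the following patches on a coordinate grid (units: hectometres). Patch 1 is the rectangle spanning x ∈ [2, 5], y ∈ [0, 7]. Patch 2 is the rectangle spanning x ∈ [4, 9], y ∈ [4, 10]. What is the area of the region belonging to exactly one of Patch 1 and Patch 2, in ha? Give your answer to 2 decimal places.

45.00

|Patch 1∩Patch 2|: x∈[4,5], y∈[4,7] → 1·3 = 3.
|Patch 1 △ Patch 2| = |Patch 1| + |Patch 2| − 2·|Patch 1∩Patch 2| = 21 + 30 − 6 = 45.00.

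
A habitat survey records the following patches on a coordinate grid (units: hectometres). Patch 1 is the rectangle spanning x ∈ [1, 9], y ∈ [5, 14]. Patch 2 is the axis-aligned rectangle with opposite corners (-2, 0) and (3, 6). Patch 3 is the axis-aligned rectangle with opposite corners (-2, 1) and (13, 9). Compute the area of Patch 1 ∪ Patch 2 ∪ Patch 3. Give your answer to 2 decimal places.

By inclusion–exclusion:
Individual areas: |Patch 1| = 72, |Patch 2| = 30, |Patch 3| = 120.
|Patch 1∩Patch 2|: x∈[1,3], y∈[5,6] → 2·1 = 2.
|Patch 1∩Patch 3|: x∈[1,9], y∈[5,9] → 8·4 = 32.
|Patch 2∩Patch 3|: x∈[-2,3], y∈[1,6] → 5·5 = 25.
|Patch 1∩Patch 2∩Patch 3| = 2.
|Patch 1 ∪ Patch 2 ∪ Patch 3| = 222 − 59 + 2 = 165.00.

165.00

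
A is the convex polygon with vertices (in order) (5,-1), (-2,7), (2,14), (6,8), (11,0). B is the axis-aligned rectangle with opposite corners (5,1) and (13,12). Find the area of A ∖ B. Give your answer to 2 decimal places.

64.94

|A| = 88, |A∩B| = 23.0625.
|A ∖ B| = |A| − |A∩B| = 88 − 23.0625 = 64.94.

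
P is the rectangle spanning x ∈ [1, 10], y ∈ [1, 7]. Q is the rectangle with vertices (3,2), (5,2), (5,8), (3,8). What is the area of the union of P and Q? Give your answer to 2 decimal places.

By inclusion–exclusion:
Individual areas: |P| = 54, |Q| = 12.
|P∩Q|: x∈[3,5], y∈[2,7] → 2·5 = 10.
|P ∪ Q| = 66 − 10 = 56.00.

56.00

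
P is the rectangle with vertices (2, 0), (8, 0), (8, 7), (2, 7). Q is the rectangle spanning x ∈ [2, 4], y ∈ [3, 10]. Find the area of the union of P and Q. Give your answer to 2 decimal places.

48.00

By inclusion–exclusion:
Individual areas: |P| = 42, |Q| = 14.
|P∩Q|: x∈[2,4], y∈[3,7] → 2·4 = 8.
|P ∪ Q| = 56 − 8 = 48.00.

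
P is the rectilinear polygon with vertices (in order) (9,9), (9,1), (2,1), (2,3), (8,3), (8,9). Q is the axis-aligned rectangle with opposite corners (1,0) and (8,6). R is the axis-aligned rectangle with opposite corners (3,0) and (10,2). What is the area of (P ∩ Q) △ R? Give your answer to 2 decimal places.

|P ∩ Q| = 12.
|(P ∩ Q) ∩ R| = 5.
|(P ∩ Q) △ R| = 12 + 14 − 10 = 16.00.

16.00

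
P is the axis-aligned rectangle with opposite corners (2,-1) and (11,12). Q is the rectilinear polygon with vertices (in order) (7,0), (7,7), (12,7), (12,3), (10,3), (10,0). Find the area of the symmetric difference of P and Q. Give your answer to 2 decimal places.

96.00

|P| = 117, |Q| = 29, |P∩Q| = 25.
|P △ Q| = |P| + |Q| − 2·|P∩Q| = 117 + 29 − 50 = 96.00.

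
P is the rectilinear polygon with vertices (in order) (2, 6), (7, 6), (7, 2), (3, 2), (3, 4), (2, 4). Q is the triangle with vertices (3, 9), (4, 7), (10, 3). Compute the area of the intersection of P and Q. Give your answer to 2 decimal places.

The intersection is the polygon with vertices (6.5,6), (7,5.571), (7,5), (5.5,6).
By the shoelace formula its area is 0.64.

0.64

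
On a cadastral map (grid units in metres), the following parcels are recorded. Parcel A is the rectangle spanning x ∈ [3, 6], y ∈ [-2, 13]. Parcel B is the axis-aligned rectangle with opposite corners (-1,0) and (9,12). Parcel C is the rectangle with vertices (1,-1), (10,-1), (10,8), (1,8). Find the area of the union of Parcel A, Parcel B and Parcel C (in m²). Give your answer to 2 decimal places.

By inclusion–exclusion:
Individual areas: |Parcel A| = 45, |Parcel B| = 120, |Parcel C| = 81.
|Parcel A∩Parcel B|: x∈[3,6], y∈[0,12] → 3·12 = 36.
|Parcel A∩Parcel C|: x∈[3,6], y∈[-1,8] → 3·9 = 27.
|Parcel B∩Parcel C|: x∈[1,9], y∈[0,8] → 8·8 = 64.
|Parcel A∩Parcel B∩Parcel C| = 24.
|Parcel A ∪ Parcel B ∪ Parcel C| = 246 − 127 + 24 = 143.00.

143.00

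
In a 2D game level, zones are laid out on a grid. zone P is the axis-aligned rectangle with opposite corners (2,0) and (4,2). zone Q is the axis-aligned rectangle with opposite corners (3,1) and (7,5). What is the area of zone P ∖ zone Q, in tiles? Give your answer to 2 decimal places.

3.00

|zone P∩zone Q|: x∈[3,4], y∈[1,2] → 1·1 = 1.
|zone P| = 4.
|zone P ∖ zone Q| = |zone P| − |zone P∩zone Q| = 4 − 1 = 3.00.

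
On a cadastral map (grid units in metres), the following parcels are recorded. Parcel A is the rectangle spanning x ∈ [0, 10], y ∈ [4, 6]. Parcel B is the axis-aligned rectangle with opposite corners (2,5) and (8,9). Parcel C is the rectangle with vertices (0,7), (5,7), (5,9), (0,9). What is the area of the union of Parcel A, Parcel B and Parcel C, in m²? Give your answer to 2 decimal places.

By inclusion–exclusion:
Individual areas: |Parcel A| = 20, |Parcel B| = 24, |Parcel C| = 10.
|Parcel A∩Parcel B|: x∈[2,8], y∈[5,6] → 6·1 = 6.
|Parcel A∩Parcel C| = 0 (no overlap).
|Parcel B∩Parcel C|: x∈[2,5], y∈[7,9] → 3·2 = 6.
|Parcel A∩Parcel B∩Parcel C| = 0.
|Parcel A ∪ Parcel B ∪ Parcel C| = 54 − 12 + 0 = 42.00.

42.00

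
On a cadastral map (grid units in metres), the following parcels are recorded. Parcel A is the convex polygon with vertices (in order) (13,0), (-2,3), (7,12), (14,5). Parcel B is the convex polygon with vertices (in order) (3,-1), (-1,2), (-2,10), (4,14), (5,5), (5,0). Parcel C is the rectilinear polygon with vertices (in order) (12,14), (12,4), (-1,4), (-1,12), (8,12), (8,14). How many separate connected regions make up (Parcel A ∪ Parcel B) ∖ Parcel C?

(Parcel A ∪ Parcel B) ∖ Parcel C splits into 2 disjoint pieces (area 58.8521, area 3.2222).

2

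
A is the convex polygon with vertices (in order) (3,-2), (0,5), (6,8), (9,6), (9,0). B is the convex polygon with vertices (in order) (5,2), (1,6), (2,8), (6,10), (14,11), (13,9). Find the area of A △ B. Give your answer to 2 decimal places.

|A| = 61.5, |B| = 57, |A∩B| = 23.8333.
|A △ B| = |A| + |B| − 2·|A∩B| = 61.5 + 57 − 47.6667 = 70.83.

70.83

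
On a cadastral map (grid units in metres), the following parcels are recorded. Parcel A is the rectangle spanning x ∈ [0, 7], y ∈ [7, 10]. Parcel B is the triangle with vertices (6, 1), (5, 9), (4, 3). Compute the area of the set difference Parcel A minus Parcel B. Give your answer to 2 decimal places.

|Parcel A| = 21, |Parcel A∩Parcel B| = 0.5833.
|Parcel A ∖ Parcel B| = |Parcel A| − |Parcel A∩Parcel B| = 21 − 0.5833 = 20.42.

20.42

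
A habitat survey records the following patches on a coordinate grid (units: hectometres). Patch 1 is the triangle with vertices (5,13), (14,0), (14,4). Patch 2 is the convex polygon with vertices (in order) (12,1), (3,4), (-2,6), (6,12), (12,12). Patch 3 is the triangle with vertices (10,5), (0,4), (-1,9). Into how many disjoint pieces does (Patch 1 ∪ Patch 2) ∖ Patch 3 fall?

(Patch 1 ∪ Patch 2) ∖ Patch 3 splits into 2 disjoint pieces (area 80.3263, area 1.3913).

2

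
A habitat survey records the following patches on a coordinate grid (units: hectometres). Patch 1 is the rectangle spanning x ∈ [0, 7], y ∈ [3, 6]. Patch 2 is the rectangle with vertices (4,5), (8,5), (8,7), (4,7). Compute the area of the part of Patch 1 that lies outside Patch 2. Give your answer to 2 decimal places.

|Patch 1∩Patch 2|: x∈[4,7], y∈[5,6] → 3·1 = 3.
|Patch 1| = 21.
|Patch 1 ∖ Patch 2| = |Patch 1| − |Patch 1∩Patch 2| = 21 − 3 = 18.00.

18.00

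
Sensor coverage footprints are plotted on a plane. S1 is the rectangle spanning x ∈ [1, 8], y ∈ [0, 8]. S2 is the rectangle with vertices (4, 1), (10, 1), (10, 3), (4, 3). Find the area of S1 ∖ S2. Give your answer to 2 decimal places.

|S1∩S2|: x∈[4,8], y∈[1,3] → 4·2 = 8.
|S1| = 56.
|S1 ∖ S2| = |S1| − |S1∩S2| = 56 − 8 = 48.00.

48.00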